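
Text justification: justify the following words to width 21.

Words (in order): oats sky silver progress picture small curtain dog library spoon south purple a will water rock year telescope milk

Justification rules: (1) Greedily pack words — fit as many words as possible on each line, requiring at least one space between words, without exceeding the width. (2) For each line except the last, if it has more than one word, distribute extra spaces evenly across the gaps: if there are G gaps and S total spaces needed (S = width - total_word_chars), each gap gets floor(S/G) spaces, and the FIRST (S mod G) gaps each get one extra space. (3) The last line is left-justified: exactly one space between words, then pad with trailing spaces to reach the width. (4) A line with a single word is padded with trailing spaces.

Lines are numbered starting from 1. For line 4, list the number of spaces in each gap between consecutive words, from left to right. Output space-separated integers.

Answer: 2 2

Derivation:
Line 1: ['oats', 'sky', 'silver'] (min_width=15, slack=6)
Line 2: ['progress', 'picture'] (min_width=16, slack=5)
Line 3: ['small', 'curtain', 'dog'] (min_width=17, slack=4)
Line 4: ['library', 'spoon', 'south'] (min_width=19, slack=2)
Line 5: ['purple', 'a', 'will', 'water'] (min_width=19, slack=2)
Line 6: ['rock', 'year', 'telescope'] (min_width=19, slack=2)
Line 7: ['milk'] (min_width=4, slack=17)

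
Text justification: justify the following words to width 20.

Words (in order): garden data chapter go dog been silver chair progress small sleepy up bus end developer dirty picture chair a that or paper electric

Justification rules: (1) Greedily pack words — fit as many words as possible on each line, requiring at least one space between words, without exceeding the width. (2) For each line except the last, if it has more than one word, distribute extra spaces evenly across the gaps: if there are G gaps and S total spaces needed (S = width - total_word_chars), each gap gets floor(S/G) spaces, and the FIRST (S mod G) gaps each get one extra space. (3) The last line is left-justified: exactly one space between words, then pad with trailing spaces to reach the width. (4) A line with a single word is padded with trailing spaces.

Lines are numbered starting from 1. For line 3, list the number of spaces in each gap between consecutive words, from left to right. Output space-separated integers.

Answer: 1 1

Derivation:
Line 1: ['garden', 'data', 'chapter'] (min_width=19, slack=1)
Line 2: ['go', 'dog', 'been', 'silver'] (min_width=18, slack=2)
Line 3: ['chair', 'progress', 'small'] (min_width=20, slack=0)
Line 4: ['sleepy', 'up', 'bus', 'end'] (min_width=17, slack=3)
Line 5: ['developer', 'dirty'] (min_width=15, slack=5)
Line 6: ['picture', 'chair', 'a', 'that'] (min_width=20, slack=0)
Line 7: ['or', 'paper', 'electric'] (min_width=17, slack=3)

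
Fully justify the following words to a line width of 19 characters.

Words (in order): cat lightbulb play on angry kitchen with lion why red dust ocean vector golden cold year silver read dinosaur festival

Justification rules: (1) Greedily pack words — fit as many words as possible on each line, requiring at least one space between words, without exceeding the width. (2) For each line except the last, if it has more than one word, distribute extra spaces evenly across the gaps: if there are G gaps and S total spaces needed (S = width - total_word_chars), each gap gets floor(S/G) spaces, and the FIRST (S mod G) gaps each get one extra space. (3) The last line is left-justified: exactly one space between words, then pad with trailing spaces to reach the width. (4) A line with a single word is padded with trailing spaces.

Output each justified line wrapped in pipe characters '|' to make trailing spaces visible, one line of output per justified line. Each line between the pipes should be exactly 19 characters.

Line 1: ['cat', 'lightbulb', 'play'] (min_width=18, slack=1)
Line 2: ['on', 'angry', 'kitchen'] (min_width=16, slack=3)
Line 3: ['with', 'lion', 'why', 'red'] (min_width=17, slack=2)
Line 4: ['dust', 'ocean', 'vector'] (min_width=17, slack=2)
Line 5: ['golden', 'cold', 'year'] (min_width=16, slack=3)
Line 6: ['silver', 'read'] (min_width=11, slack=8)
Line 7: ['dinosaur', 'festival'] (min_width=17, slack=2)

Answer: |cat  lightbulb play|
|on   angry  kitchen|
|with  lion  why red|
|dust  ocean  vector|
|golden   cold  year|
|silver         read|
|dinosaur festival  |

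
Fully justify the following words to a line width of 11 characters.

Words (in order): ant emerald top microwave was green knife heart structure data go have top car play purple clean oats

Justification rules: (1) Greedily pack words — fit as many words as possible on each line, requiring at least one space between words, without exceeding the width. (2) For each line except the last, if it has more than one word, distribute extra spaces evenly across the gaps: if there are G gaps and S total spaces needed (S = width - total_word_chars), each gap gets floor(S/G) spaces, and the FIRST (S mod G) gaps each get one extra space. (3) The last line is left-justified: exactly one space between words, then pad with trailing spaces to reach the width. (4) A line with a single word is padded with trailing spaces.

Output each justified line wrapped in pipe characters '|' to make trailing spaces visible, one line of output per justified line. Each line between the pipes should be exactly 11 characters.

Answer: |ant emerald|
|top        |
|microwave  |
|was   green|
|knife heart|
|structure  |
|data     go|
|have    top|
|car    play|
|purple     |
|clean oats |

Derivation:
Line 1: ['ant', 'emerald'] (min_width=11, slack=0)
Line 2: ['top'] (min_width=3, slack=8)
Line 3: ['microwave'] (min_width=9, slack=2)
Line 4: ['was', 'green'] (min_width=9, slack=2)
Line 5: ['knife', 'heart'] (min_width=11, slack=0)
Line 6: ['structure'] (min_width=9, slack=2)
Line 7: ['data', 'go'] (min_width=7, slack=4)
Line 8: ['have', 'top'] (min_width=8, slack=3)
Line 9: ['car', 'play'] (min_width=8, slack=3)
Line 10: ['purple'] (min_width=6, slack=5)
Line 11: ['clean', 'oats'] (min_width=10, slack=1)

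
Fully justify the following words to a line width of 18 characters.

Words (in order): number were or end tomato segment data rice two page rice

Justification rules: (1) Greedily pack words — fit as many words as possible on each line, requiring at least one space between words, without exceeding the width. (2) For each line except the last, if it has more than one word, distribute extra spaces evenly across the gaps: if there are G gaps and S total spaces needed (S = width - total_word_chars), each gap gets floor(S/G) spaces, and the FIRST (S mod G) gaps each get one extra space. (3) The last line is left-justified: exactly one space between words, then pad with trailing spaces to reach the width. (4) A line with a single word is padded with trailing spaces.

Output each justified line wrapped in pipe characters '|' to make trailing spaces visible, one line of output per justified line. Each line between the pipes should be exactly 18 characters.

Line 1: ['number', 'were', 'or', 'end'] (min_width=18, slack=0)
Line 2: ['tomato', 'segment'] (min_width=14, slack=4)
Line 3: ['data', 'rice', 'two', 'page'] (min_width=18, slack=0)
Line 4: ['rice'] (min_width=4, slack=14)

Answer: |number were or end|
|tomato     segment|
|data rice two page|
|rice              |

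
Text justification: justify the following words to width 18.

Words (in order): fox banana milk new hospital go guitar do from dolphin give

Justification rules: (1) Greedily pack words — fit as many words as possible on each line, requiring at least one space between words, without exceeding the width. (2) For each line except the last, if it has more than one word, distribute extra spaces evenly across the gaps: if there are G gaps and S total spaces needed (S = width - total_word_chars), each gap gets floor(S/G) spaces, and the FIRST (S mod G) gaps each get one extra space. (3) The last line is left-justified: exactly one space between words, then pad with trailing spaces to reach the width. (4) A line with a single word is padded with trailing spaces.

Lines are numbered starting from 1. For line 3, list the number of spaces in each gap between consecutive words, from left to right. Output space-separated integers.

Line 1: ['fox', 'banana', 'milk'] (min_width=15, slack=3)
Line 2: ['new', 'hospital', 'go'] (min_width=15, slack=3)
Line 3: ['guitar', 'do', 'from'] (min_width=14, slack=4)
Line 4: ['dolphin', 'give'] (min_width=12, slack=6)

Answer: 3 3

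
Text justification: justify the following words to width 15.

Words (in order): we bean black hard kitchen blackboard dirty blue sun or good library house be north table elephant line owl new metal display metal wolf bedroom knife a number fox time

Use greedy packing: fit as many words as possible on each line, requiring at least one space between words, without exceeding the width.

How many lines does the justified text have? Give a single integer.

Answer: 12

Derivation:
Line 1: ['we', 'bean', 'black'] (min_width=13, slack=2)
Line 2: ['hard', 'kitchen'] (min_width=12, slack=3)
Line 3: ['blackboard'] (min_width=10, slack=5)
Line 4: ['dirty', 'blue', 'sun'] (min_width=14, slack=1)
Line 5: ['or', 'good', 'library'] (min_width=15, slack=0)
Line 6: ['house', 'be', 'north'] (min_width=14, slack=1)
Line 7: ['table', 'elephant'] (min_width=14, slack=1)
Line 8: ['line', 'owl', 'new'] (min_width=12, slack=3)
Line 9: ['metal', 'display'] (min_width=13, slack=2)
Line 10: ['metal', 'wolf'] (min_width=10, slack=5)
Line 11: ['bedroom', 'knife', 'a'] (min_width=15, slack=0)
Line 12: ['number', 'fox', 'time'] (min_width=15, slack=0)
Total lines: 12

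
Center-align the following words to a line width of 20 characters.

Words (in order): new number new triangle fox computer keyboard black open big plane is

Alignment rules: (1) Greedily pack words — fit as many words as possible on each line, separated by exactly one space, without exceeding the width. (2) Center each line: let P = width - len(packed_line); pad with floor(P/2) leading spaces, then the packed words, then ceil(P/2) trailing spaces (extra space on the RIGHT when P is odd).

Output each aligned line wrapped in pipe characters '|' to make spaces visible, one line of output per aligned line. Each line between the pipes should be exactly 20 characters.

Line 1: ['new', 'number', 'new'] (min_width=14, slack=6)
Line 2: ['triangle', 'fox'] (min_width=12, slack=8)
Line 3: ['computer', 'keyboard'] (min_width=17, slack=3)
Line 4: ['black', 'open', 'big', 'plane'] (min_width=20, slack=0)
Line 5: ['is'] (min_width=2, slack=18)

Answer: |   new number new   |
|    triangle fox    |
| computer keyboard  |
|black open big plane|
|         is         |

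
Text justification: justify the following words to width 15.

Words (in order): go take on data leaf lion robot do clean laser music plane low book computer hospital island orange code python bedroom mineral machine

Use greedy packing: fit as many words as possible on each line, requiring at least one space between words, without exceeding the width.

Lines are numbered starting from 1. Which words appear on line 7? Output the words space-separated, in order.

Line 1: ['go', 'take', 'on', 'data'] (min_width=15, slack=0)
Line 2: ['leaf', 'lion', 'robot'] (min_width=15, slack=0)
Line 3: ['do', 'clean', 'laser'] (min_width=14, slack=1)
Line 4: ['music', 'plane', 'low'] (min_width=15, slack=0)
Line 5: ['book', 'computer'] (min_width=13, slack=2)
Line 6: ['hospital', 'island'] (min_width=15, slack=0)
Line 7: ['orange', 'code'] (min_width=11, slack=4)
Line 8: ['python', 'bedroom'] (min_width=14, slack=1)
Line 9: ['mineral', 'machine'] (min_width=15, slack=0)

Answer: orange code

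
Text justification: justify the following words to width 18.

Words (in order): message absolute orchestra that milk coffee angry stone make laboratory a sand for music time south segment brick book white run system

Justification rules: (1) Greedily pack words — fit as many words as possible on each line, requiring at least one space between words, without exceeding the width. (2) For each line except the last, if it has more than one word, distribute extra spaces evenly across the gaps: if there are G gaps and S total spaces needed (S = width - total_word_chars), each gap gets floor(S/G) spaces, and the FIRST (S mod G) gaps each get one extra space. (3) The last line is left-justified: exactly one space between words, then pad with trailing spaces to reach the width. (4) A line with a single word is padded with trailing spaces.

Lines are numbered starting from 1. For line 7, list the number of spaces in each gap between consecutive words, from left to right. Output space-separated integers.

Answer: 6

Derivation:
Line 1: ['message', 'absolute'] (min_width=16, slack=2)
Line 2: ['orchestra', 'that'] (min_width=14, slack=4)
Line 3: ['milk', 'coffee', 'angry'] (min_width=17, slack=1)
Line 4: ['stone', 'make'] (min_width=10, slack=8)
Line 5: ['laboratory', 'a', 'sand'] (min_width=17, slack=1)
Line 6: ['for', 'music', 'time'] (min_width=14, slack=4)
Line 7: ['south', 'segment'] (min_width=13, slack=5)
Line 8: ['brick', 'book', 'white'] (min_width=16, slack=2)
Line 9: ['run', 'system'] (min_width=10, slack=8)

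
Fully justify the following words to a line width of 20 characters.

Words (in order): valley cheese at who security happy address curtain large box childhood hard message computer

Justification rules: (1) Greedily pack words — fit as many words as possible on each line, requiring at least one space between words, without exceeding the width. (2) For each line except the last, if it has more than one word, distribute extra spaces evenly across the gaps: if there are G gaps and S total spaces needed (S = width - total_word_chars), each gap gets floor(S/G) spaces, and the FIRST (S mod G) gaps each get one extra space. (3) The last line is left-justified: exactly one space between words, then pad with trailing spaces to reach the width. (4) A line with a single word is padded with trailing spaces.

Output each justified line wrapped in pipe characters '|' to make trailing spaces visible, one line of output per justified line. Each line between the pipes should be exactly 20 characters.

Answer: |valley cheese at who|
|security       happy|
|address      curtain|
|large  box childhood|
|hard         message|
|computer            |

Derivation:
Line 1: ['valley', 'cheese', 'at', 'who'] (min_width=20, slack=0)
Line 2: ['security', 'happy'] (min_width=14, slack=6)
Line 3: ['address', 'curtain'] (min_width=15, slack=5)
Line 4: ['large', 'box', 'childhood'] (min_width=19, slack=1)
Line 5: ['hard', 'message'] (min_width=12, slack=8)
Line 6: ['computer'] (min_width=8, slack=12)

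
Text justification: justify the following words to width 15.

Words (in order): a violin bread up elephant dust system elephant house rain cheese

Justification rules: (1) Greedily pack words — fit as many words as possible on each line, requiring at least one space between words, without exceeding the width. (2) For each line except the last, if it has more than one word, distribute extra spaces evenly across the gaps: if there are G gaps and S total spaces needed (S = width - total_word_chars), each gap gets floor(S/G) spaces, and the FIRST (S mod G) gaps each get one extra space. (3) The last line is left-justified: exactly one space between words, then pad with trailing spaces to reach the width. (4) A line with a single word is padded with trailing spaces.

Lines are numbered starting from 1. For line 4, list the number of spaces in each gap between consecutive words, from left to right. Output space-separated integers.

Answer: 2

Derivation:
Line 1: ['a', 'violin', 'bread'] (min_width=14, slack=1)
Line 2: ['up', 'elephant'] (min_width=11, slack=4)
Line 3: ['dust', 'system'] (min_width=11, slack=4)
Line 4: ['elephant', 'house'] (min_width=14, slack=1)
Line 5: ['rain', 'cheese'] (min_width=11, slack=4)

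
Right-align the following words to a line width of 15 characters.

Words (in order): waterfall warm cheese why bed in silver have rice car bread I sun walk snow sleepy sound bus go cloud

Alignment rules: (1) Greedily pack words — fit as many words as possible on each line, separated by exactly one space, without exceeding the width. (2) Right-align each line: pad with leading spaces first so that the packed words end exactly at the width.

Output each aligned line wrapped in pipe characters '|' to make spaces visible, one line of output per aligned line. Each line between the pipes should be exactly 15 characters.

Answer: | waterfall warm|
| cheese why bed|
| in silver have|
| rice car bread|
|I sun walk snow|
|   sleepy sound|
|   bus go cloud|

Derivation:
Line 1: ['waterfall', 'warm'] (min_width=14, slack=1)
Line 2: ['cheese', 'why', 'bed'] (min_width=14, slack=1)
Line 3: ['in', 'silver', 'have'] (min_width=14, slack=1)
Line 4: ['rice', 'car', 'bread'] (min_width=14, slack=1)
Line 5: ['I', 'sun', 'walk', 'snow'] (min_width=15, slack=0)
Line 6: ['sleepy', 'sound'] (min_width=12, slack=3)
Line 7: ['bus', 'go', 'cloud'] (min_width=12, slack=3)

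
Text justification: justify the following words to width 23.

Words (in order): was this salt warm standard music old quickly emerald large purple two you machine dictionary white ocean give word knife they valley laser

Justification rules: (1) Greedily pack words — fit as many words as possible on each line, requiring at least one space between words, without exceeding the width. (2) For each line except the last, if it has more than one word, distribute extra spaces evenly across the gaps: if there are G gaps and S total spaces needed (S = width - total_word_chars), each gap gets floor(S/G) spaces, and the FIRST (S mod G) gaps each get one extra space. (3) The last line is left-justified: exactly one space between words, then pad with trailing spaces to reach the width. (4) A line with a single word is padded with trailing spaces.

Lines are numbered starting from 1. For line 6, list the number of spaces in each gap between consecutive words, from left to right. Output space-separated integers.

Answer: 2 2 2

Derivation:
Line 1: ['was', 'this', 'salt', 'warm'] (min_width=18, slack=5)
Line 2: ['standard', 'music', 'old'] (min_width=18, slack=5)
Line 3: ['quickly', 'emerald', 'large'] (min_width=21, slack=2)
Line 4: ['purple', 'two', 'you', 'machine'] (min_width=22, slack=1)
Line 5: ['dictionary', 'white', 'ocean'] (min_width=22, slack=1)
Line 6: ['give', 'word', 'knife', 'they'] (min_width=20, slack=3)
Line 7: ['valley', 'laser'] (min_width=12, slack=11)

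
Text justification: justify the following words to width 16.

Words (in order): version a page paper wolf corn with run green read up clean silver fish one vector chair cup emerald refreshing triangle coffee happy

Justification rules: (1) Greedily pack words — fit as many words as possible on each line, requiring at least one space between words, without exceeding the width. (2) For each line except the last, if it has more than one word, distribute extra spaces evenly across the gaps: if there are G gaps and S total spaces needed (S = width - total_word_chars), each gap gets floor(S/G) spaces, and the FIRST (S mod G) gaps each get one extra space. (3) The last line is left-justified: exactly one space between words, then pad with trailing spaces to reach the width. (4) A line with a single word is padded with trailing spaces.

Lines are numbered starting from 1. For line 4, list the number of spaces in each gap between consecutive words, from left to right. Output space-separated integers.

Answer: 3 2

Derivation:
Line 1: ['version', 'a', 'page'] (min_width=14, slack=2)
Line 2: ['paper', 'wolf', 'corn'] (min_width=15, slack=1)
Line 3: ['with', 'run', 'green'] (min_width=14, slack=2)
Line 4: ['read', 'up', 'clean'] (min_width=13, slack=3)
Line 5: ['silver', 'fish', 'one'] (min_width=15, slack=1)
Line 6: ['vector', 'chair', 'cup'] (min_width=16, slack=0)
Line 7: ['emerald'] (min_width=7, slack=9)
Line 8: ['refreshing'] (min_width=10, slack=6)
Line 9: ['triangle', 'coffee'] (min_width=15, slack=1)
Line 10: ['happy'] (min_width=5, slack=11)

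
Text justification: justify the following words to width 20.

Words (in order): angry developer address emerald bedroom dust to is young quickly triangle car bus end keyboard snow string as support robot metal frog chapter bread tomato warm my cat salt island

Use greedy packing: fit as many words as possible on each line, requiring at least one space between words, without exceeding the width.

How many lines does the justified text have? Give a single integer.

Line 1: ['angry', 'developer'] (min_width=15, slack=5)
Line 2: ['address', 'emerald'] (min_width=15, slack=5)
Line 3: ['bedroom', 'dust', 'to', 'is'] (min_width=18, slack=2)
Line 4: ['young', 'quickly'] (min_width=13, slack=7)
Line 5: ['triangle', 'car', 'bus', 'end'] (min_width=20, slack=0)
Line 6: ['keyboard', 'snow', 'string'] (min_width=20, slack=0)
Line 7: ['as', 'support', 'robot'] (min_width=16, slack=4)
Line 8: ['metal', 'frog', 'chapter'] (min_width=18, slack=2)
Line 9: ['bread', 'tomato', 'warm', 'my'] (min_width=20, slack=0)
Line 10: ['cat', 'salt', 'island'] (min_width=15, slack=5)
Total lines: 10

Answer: 10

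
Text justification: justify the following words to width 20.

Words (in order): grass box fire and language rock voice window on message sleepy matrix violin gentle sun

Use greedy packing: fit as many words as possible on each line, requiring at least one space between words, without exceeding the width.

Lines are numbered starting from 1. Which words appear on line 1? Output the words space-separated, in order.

Answer: grass box fire and

Derivation:
Line 1: ['grass', 'box', 'fire', 'and'] (min_width=18, slack=2)
Line 2: ['language', 'rock', 'voice'] (min_width=19, slack=1)
Line 3: ['window', 'on', 'message'] (min_width=17, slack=3)
Line 4: ['sleepy', 'matrix', 'violin'] (min_width=20, slack=0)
Line 5: ['gentle', 'sun'] (min_width=10, slack=10)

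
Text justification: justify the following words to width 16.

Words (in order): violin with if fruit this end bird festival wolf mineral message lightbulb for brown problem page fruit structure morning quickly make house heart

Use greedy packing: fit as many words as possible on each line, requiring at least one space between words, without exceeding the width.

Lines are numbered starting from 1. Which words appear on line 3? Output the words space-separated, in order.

Answer: bird festival

Derivation:
Line 1: ['violin', 'with', 'if'] (min_width=14, slack=2)
Line 2: ['fruit', 'this', 'end'] (min_width=14, slack=2)
Line 3: ['bird', 'festival'] (min_width=13, slack=3)
Line 4: ['wolf', 'mineral'] (min_width=12, slack=4)
Line 5: ['message'] (min_width=7, slack=9)
Line 6: ['lightbulb', 'for'] (min_width=13, slack=3)
Line 7: ['brown', 'problem'] (min_width=13, slack=3)
Line 8: ['page', 'fruit'] (min_width=10, slack=6)
Line 9: ['structure'] (min_width=9, slack=7)
Line 10: ['morning', 'quickly'] (min_width=15, slack=1)
Line 11: ['make', 'house', 'heart'] (min_width=16, slack=0)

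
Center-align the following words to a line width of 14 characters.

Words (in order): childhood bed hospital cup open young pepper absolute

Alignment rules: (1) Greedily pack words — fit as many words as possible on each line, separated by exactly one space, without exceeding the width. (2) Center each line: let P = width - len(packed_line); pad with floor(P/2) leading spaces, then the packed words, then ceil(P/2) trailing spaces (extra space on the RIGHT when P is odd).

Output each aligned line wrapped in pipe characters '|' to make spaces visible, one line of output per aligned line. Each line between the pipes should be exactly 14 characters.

Answer: |childhood bed |
| hospital cup |
|  open young  |
|    pepper    |
|   absolute   |

Derivation:
Line 1: ['childhood', 'bed'] (min_width=13, slack=1)
Line 2: ['hospital', 'cup'] (min_width=12, slack=2)
Line 3: ['open', 'young'] (min_width=10, slack=4)
Line 4: ['pepper'] (min_width=6, slack=8)
Line 5: ['absolute'] (min_width=8, slack=6)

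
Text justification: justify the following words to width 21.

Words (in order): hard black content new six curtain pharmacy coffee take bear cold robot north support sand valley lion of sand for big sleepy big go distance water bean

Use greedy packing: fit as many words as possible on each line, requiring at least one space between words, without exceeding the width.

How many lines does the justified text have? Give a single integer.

Line 1: ['hard', 'black', 'content'] (min_width=18, slack=3)
Line 2: ['new', 'six', 'curtain'] (min_width=15, slack=6)
Line 3: ['pharmacy', 'coffee', 'take'] (min_width=20, slack=1)
Line 4: ['bear', 'cold', 'robot', 'north'] (min_width=21, slack=0)
Line 5: ['support', 'sand', 'valley'] (min_width=19, slack=2)
Line 6: ['lion', 'of', 'sand', 'for', 'big'] (min_width=20, slack=1)
Line 7: ['sleepy', 'big', 'go'] (min_width=13, slack=8)
Line 8: ['distance', 'water', 'bean'] (min_width=19, slack=2)
Total lines: 8

Answer: 8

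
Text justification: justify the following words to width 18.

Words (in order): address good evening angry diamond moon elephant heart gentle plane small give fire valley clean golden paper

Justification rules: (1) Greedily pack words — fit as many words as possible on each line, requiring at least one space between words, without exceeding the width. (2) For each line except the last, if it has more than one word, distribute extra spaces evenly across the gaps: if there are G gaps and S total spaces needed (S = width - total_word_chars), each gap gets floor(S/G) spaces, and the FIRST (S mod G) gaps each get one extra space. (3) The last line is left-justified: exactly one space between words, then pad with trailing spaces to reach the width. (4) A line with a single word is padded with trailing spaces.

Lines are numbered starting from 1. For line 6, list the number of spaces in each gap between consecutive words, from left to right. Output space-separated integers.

Line 1: ['address', 'good'] (min_width=12, slack=6)
Line 2: ['evening', 'angry'] (min_width=13, slack=5)
Line 3: ['diamond', 'moon'] (min_width=12, slack=6)
Line 4: ['elephant', 'heart'] (min_width=14, slack=4)
Line 5: ['gentle', 'plane', 'small'] (min_width=18, slack=0)
Line 6: ['give', 'fire', 'valley'] (min_width=16, slack=2)
Line 7: ['clean', 'golden', 'paper'] (min_width=18, slack=0)

Answer: 2 2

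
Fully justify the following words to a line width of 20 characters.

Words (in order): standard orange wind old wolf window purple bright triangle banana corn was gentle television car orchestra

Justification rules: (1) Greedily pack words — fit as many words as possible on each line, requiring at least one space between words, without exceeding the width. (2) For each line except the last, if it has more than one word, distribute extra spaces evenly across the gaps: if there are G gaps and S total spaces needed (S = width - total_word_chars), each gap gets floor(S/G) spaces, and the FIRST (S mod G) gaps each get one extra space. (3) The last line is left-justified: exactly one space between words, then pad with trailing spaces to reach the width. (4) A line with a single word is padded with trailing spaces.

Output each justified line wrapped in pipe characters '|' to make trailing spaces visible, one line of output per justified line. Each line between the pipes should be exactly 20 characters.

Answer: |standard orange wind|
|old    wolf   window|
|purple        bright|
|triangle banana corn|
|was           gentle|
|television       car|
|orchestra           |

Derivation:
Line 1: ['standard', 'orange', 'wind'] (min_width=20, slack=0)
Line 2: ['old', 'wolf', 'window'] (min_width=15, slack=5)
Line 3: ['purple', 'bright'] (min_width=13, slack=7)
Line 4: ['triangle', 'banana', 'corn'] (min_width=20, slack=0)
Line 5: ['was', 'gentle'] (min_width=10, slack=10)
Line 6: ['television', 'car'] (min_width=14, slack=6)
Line 7: ['orchestra'] (min_width=9, slack=11)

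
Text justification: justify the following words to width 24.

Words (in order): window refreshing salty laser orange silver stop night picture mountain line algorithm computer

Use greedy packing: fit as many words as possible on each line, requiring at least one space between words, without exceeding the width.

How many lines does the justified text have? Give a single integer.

Answer: 4

Derivation:
Line 1: ['window', 'refreshing', 'salty'] (min_width=23, slack=1)
Line 2: ['laser', 'orange', 'silver', 'stop'] (min_width=24, slack=0)
Line 3: ['night', 'picture', 'mountain'] (min_width=22, slack=2)
Line 4: ['line', 'algorithm', 'computer'] (min_width=23, slack=1)
Total lines: 4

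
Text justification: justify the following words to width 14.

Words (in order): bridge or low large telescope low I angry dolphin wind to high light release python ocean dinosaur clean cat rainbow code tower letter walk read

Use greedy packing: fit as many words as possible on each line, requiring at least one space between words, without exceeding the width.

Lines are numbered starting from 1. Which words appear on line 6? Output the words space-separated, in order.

Line 1: ['bridge', 'or', 'low'] (min_width=13, slack=1)
Line 2: ['large'] (min_width=5, slack=9)
Line 3: ['telescope', 'low'] (min_width=13, slack=1)
Line 4: ['I', 'angry'] (min_width=7, slack=7)
Line 5: ['dolphin', 'wind'] (min_width=12, slack=2)
Line 6: ['to', 'high', 'light'] (min_width=13, slack=1)
Line 7: ['release', 'python'] (min_width=14, slack=0)
Line 8: ['ocean', 'dinosaur'] (min_width=14, slack=0)
Line 9: ['clean', 'cat'] (min_width=9, slack=5)
Line 10: ['rainbow', 'code'] (min_width=12, slack=2)
Line 11: ['tower', 'letter'] (min_width=12, slack=2)
Line 12: ['walk', 'read'] (min_width=9, slack=5)

Answer: to high light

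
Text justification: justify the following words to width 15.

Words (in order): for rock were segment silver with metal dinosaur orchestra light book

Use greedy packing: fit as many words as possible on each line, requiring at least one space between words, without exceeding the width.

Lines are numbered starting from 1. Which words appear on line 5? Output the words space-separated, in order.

Answer: orchestra light

Derivation:
Line 1: ['for', 'rock', 'were'] (min_width=13, slack=2)
Line 2: ['segment', 'silver'] (min_width=14, slack=1)
Line 3: ['with', 'metal'] (min_width=10, slack=5)
Line 4: ['dinosaur'] (min_width=8, slack=7)
Line 5: ['orchestra', 'light'] (min_width=15, slack=0)
Line 6: ['book'] (min_width=4, slack=11)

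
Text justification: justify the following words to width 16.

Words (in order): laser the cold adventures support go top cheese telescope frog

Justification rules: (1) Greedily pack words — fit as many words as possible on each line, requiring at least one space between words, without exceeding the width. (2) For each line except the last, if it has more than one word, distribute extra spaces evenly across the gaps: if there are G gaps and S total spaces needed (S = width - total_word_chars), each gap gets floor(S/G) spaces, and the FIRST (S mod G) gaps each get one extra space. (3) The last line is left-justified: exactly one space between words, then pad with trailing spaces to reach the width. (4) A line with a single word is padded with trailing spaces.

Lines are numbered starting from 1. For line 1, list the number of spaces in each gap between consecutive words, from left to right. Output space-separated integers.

Line 1: ['laser', 'the', 'cold'] (min_width=14, slack=2)
Line 2: ['adventures'] (min_width=10, slack=6)
Line 3: ['support', 'go', 'top'] (min_width=14, slack=2)
Line 4: ['cheese', 'telescope'] (min_width=16, slack=0)
Line 5: ['frog'] (min_width=4, slack=12)

Answer: 2 2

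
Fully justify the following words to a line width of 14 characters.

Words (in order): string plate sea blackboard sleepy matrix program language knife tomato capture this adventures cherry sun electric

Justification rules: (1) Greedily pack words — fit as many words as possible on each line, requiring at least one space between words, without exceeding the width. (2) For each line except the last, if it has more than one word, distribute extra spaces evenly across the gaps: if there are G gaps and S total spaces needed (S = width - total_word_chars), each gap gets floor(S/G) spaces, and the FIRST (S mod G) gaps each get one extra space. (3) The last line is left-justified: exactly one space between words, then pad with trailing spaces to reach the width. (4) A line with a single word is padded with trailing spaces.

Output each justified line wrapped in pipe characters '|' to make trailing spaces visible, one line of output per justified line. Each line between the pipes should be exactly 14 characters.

Answer: |string   plate|
|sea blackboard|
|sleepy  matrix|
|program       |
|language knife|
|tomato capture|
|this          |
|adventures    |
|cherry     sun|
|electric      |

Derivation:
Line 1: ['string', 'plate'] (min_width=12, slack=2)
Line 2: ['sea', 'blackboard'] (min_width=14, slack=0)
Line 3: ['sleepy', 'matrix'] (min_width=13, slack=1)
Line 4: ['program'] (min_width=7, slack=7)
Line 5: ['language', 'knife'] (min_width=14, slack=0)
Line 6: ['tomato', 'capture'] (min_width=14, slack=0)
Line 7: ['this'] (min_width=4, slack=10)
Line 8: ['adventures'] (min_width=10, slack=4)
Line 9: ['cherry', 'sun'] (min_width=10, slack=4)
Line 10: ['electric'] (min_width=8, slack=6)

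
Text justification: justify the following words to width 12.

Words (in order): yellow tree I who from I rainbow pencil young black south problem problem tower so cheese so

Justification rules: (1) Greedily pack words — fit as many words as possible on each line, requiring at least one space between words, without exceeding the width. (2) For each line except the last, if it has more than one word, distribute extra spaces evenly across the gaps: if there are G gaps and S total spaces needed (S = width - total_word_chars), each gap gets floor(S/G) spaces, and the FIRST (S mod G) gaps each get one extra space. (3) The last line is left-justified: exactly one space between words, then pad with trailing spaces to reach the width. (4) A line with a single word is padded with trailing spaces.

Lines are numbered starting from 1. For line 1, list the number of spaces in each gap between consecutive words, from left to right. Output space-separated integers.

Answer: 2

Derivation:
Line 1: ['yellow', 'tree'] (min_width=11, slack=1)
Line 2: ['I', 'who', 'from', 'I'] (min_width=12, slack=0)
Line 3: ['rainbow'] (min_width=7, slack=5)
Line 4: ['pencil', 'young'] (min_width=12, slack=0)
Line 5: ['black', 'south'] (min_width=11, slack=1)
Line 6: ['problem'] (min_width=7, slack=5)
Line 7: ['problem'] (min_width=7, slack=5)
Line 8: ['tower', 'so'] (min_width=8, slack=4)
Line 9: ['cheese', 'so'] (min_width=9, slack=3)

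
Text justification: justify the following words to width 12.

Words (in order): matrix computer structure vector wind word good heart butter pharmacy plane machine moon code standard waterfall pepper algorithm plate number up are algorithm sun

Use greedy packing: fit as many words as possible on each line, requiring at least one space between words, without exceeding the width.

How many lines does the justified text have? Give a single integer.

Line 1: ['matrix'] (min_width=6, slack=6)
Line 2: ['computer'] (min_width=8, slack=4)
Line 3: ['structure'] (min_width=9, slack=3)
Line 4: ['vector', 'wind'] (min_width=11, slack=1)
Line 5: ['word', 'good'] (min_width=9, slack=3)
Line 6: ['heart', 'butter'] (min_width=12, slack=0)
Line 7: ['pharmacy'] (min_width=8, slack=4)
Line 8: ['plane'] (min_width=5, slack=7)
Line 9: ['machine', 'moon'] (min_width=12, slack=0)
Line 10: ['code'] (min_width=4, slack=8)
Line 11: ['standard'] (min_width=8, slack=4)
Line 12: ['waterfall'] (min_width=9, slack=3)
Line 13: ['pepper'] (min_width=6, slack=6)
Line 14: ['algorithm'] (min_width=9, slack=3)
Line 15: ['plate', 'number'] (min_width=12, slack=0)
Line 16: ['up', 'are'] (min_width=6, slack=6)
Line 17: ['algorithm'] (min_width=9, slack=3)
Line 18: ['sun'] (min_width=3, slack=9)
Total lines: 18

Answer: 18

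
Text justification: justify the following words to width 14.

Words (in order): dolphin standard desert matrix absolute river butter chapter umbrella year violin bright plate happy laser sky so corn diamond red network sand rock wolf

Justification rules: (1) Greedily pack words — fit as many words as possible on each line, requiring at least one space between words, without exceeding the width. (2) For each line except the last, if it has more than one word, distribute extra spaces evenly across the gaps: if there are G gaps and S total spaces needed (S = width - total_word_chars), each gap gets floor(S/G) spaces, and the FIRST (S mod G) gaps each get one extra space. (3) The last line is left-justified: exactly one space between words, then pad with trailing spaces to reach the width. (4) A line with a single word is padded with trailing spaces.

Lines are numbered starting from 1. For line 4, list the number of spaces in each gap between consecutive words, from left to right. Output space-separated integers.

Answer: 1

Derivation:
Line 1: ['dolphin'] (min_width=7, slack=7)
Line 2: ['standard'] (min_width=8, slack=6)
Line 3: ['desert', 'matrix'] (min_width=13, slack=1)
Line 4: ['absolute', 'river'] (min_width=14, slack=0)
Line 5: ['butter', 'chapter'] (min_width=14, slack=0)
Line 6: ['umbrella', 'year'] (min_width=13, slack=1)
Line 7: ['violin', 'bright'] (min_width=13, slack=1)
Line 8: ['plate', 'happy'] (min_width=11, slack=3)
Line 9: ['laser', 'sky', 'so'] (min_width=12, slack=2)
Line 10: ['corn', 'diamond'] (min_width=12, slack=2)
Line 11: ['red', 'network'] (min_width=11, slack=3)
Line 12: ['sand', 'rock', 'wolf'] (min_width=14, slack=0)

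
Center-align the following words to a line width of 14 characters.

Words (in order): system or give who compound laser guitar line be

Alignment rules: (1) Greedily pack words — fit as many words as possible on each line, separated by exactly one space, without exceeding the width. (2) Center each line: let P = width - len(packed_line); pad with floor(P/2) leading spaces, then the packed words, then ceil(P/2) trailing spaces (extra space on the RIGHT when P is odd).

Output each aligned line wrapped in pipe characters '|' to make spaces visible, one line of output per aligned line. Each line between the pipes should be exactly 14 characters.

Line 1: ['system', 'or', 'give'] (min_width=14, slack=0)
Line 2: ['who', 'compound'] (min_width=12, slack=2)
Line 3: ['laser', 'guitar'] (min_width=12, slack=2)
Line 4: ['line', 'be'] (min_width=7, slack=7)

Answer: |system or give|
| who compound |
| laser guitar |
|   line be    |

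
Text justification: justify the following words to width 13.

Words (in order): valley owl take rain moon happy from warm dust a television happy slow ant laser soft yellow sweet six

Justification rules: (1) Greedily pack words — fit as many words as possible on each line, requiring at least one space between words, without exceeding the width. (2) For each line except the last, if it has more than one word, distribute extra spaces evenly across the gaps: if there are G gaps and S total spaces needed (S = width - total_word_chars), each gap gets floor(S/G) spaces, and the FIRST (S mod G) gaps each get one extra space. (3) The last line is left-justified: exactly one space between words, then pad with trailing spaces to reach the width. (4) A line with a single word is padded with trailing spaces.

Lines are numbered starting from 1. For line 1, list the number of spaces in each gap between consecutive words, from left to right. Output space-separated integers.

Answer: 4

Derivation:
Line 1: ['valley', 'owl'] (min_width=10, slack=3)
Line 2: ['take', 'rain'] (min_width=9, slack=4)
Line 3: ['moon', 'happy'] (min_width=10, slack=3)
Line 4: ['from', 'warm'] (min_width=9, slack=4)
Line 5: ['dust', 'a'] (min_width=6, slack=7)
Line 6: ['television'] (min_width=10, slack=3)
Line 7: ['happy', 'slow'] (min_width=10, slack=3)
Line 8: ['ant', 'laser'] (min_width=9, slack=4)
Line 9: ['soft', 'yellow'] (min_width=11, slack=2)
Line 10: ['sweet', 'six'] (min_width=9, slack=4)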